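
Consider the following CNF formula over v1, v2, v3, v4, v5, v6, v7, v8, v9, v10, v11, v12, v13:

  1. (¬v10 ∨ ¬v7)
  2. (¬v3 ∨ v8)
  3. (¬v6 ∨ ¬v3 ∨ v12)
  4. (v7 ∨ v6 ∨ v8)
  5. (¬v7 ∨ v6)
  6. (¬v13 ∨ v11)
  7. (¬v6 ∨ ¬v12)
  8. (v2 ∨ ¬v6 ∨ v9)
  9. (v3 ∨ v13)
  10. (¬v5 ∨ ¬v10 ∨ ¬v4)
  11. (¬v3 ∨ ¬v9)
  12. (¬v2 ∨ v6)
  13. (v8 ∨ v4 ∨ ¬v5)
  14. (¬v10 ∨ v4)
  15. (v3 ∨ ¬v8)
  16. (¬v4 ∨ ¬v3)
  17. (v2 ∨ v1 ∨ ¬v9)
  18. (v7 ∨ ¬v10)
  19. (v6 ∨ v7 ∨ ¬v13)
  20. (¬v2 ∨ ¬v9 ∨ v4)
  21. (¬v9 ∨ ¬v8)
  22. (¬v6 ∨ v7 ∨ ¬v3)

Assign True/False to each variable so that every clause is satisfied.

v1=False, v2=False, v3=True, v4=False, v5=False, v6=False, v7=False, v8=True, v9=False, v10=False, v11=True, v12=False, v13=False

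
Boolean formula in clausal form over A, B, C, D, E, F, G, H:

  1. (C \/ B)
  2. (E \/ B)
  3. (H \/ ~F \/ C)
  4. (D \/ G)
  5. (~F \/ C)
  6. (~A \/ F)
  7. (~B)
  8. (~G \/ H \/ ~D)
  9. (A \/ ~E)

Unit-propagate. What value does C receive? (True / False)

(~B) stands alone — B = False.
(B \/ C) with B = False leaves only C, so C = True.

True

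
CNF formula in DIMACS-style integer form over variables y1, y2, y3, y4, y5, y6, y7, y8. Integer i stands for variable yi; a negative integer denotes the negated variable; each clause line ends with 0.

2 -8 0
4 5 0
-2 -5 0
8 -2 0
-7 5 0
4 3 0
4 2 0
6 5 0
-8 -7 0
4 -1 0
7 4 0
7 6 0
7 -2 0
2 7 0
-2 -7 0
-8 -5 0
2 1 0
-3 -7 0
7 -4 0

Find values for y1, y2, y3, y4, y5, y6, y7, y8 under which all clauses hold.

y1=True, y2=False, y3=False, y4=True, y5=True, y6=False, y7=True, y8=False

Set y1 = True and propagate.
  then y4 is forced to True.
  then y7 is forced to True.
  then y5 is forced to True.
  then y2 is forced to False.
  then y8 is forced to False.
  then y3 is forced to False.
y6 is now unconstrained; take y6 = False.
Every clause has at least one true literal under this assignment.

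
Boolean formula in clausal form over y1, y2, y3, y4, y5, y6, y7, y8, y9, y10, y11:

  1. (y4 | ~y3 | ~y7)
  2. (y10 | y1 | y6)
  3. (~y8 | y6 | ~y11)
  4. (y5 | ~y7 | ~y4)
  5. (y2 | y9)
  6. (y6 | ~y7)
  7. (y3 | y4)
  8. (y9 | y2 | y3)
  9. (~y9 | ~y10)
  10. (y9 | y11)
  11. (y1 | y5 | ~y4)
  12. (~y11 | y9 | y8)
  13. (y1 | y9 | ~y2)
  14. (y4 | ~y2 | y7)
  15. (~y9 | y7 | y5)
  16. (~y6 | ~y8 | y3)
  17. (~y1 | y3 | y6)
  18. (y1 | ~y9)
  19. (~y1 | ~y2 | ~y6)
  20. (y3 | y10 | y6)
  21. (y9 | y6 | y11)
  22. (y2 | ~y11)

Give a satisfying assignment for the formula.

y5 occurs only positively in the remaining clauses — set y5 = True.
Set y1 = True and propagate.
For the remaining variables, y2 = False, y3 = False, y4 = True, y6 = True, y7 = True, y8 = False, y9 = True, y10 = False, y11 = False works.

y1=1  y2=0  y3=0  y4=1  y5=1  y6=1  y7=1  y8=0  y9=1  y10=0  y11=0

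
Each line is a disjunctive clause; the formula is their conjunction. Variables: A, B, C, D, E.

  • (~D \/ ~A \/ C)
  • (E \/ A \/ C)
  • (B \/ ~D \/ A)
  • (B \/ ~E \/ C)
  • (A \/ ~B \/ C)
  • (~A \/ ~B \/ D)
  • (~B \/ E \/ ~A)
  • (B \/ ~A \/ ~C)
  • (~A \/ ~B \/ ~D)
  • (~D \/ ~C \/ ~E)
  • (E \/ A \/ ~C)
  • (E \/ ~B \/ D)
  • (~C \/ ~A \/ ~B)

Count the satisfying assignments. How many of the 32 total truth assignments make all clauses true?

3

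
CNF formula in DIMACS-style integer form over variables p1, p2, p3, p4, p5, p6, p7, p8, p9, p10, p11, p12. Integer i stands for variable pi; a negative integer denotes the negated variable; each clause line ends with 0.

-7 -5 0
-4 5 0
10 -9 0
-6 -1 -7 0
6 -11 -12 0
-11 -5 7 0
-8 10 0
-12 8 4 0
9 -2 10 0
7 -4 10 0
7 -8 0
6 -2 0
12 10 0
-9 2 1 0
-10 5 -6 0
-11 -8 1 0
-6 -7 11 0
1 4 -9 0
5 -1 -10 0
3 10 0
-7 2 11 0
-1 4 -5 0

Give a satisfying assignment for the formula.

p1=True  p2=False  p3=True  p4=True  p5=True  p6=True  p7=False  p8=False  p9=False  p10=True  p11=False  p12=False

Pure literal: p3 appears only positively; assign p3 = True.
Branch on p1: take p1 = True.
Branch on p2: take p2 = False.
The remaining clauses are satisfied by p4 = True, p5 = True, p6 = True, p7 = False, p8 = False, p9 = False, p10 = True, p11 = False, p12 = False.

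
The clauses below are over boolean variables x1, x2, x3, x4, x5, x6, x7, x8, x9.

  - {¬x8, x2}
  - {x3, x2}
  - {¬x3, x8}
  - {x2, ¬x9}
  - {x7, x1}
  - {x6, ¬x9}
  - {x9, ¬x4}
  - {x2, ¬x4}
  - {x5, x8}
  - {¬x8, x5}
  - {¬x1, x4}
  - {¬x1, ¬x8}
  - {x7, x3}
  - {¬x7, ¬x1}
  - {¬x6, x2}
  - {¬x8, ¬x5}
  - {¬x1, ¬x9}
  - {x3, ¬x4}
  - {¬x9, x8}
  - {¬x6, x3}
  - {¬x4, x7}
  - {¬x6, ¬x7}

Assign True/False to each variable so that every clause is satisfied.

x2 occurs only positively in the remaining clauses — set x2 = True.
Branch on x1: take x1 = False.
  then x7 is forced to True.
  then x6 is forced to False.
  then x9 is forced to False.
  then x4 is forced to False.
Branch on x3: take x3 = False.
Set x5 = True and propagate.
  then x8 is forced to False.
Every clause has at least one true literal under this assignment.

x1 = False, x2 = True, x3 = False, x4 = False, x5 = True, x6 = False, x7 = True, x8 = False, x9 = False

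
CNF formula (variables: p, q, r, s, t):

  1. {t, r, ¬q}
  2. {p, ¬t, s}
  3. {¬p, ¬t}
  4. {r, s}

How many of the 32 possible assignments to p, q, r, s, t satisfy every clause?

14

Case analysis on t and p:
  t=T, p=T: a clause becomes empty — 0.
  t=T, p=F: remaining (q,r,s) ∈ {(F,F,T); (F,T,T); (T,F,T); (T,T,T)} — 4.
  t=F, p=T: 5 of the 8 assignments to (q,r,s) work.
  t=F, p=F: 5 of the 8 assignments to (q,r,s) work.
Total: 0 + 4 + 5 + 5 = 14.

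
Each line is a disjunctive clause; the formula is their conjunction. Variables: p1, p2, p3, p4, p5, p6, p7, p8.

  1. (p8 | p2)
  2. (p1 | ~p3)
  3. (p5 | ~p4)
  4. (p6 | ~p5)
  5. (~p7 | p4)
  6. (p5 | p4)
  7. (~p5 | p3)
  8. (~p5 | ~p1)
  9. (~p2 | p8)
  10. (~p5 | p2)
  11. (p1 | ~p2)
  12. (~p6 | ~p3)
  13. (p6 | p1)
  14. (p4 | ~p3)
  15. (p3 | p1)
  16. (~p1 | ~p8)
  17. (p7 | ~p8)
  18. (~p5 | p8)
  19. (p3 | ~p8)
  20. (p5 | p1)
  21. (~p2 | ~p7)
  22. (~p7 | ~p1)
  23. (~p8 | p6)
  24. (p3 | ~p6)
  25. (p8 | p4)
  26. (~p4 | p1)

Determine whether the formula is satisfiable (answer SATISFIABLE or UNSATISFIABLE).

UNSATISFIABLE

p1 = True:
  propagation gives p5=False, p4=False; an empty clause results — contradiction.
p1 = False:
  propagation gives p3=False; an empty clause results — contradiction.
Every branch closes, so no satisfying assignment exists.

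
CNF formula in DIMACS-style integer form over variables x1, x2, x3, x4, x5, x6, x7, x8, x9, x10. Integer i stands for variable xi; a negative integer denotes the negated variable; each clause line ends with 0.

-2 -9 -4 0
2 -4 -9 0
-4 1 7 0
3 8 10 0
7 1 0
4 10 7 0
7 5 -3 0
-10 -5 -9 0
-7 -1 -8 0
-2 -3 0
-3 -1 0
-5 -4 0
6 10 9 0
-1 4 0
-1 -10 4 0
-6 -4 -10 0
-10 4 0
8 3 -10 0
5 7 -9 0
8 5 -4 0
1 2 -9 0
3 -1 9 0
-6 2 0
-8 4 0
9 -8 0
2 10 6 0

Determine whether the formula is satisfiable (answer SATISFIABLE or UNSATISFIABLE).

UNSATISFIABLE

x4 = True:
  propagation gives x5=False, x8=True, x9=True, x2=False; an empty clause results — contradiction.
x4 = False:
  propagation gives x1=False, x7=True, x10=False, x8=False; an empty clause results — contradiction.
Every branch closes, so no satisfying assignment exists.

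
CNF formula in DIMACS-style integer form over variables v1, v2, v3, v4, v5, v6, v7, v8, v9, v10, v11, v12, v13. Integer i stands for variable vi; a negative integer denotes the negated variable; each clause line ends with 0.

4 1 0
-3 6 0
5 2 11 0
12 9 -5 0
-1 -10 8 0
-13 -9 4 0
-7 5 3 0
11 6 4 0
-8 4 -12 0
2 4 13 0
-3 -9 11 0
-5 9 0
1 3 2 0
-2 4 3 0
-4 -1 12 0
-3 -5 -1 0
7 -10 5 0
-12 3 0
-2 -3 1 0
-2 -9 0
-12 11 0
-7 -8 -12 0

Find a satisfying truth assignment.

v1=False, v2=False, v3=True, v4=True, v5=False, v6=True, v7=False, v8=False, v9=False, v10=False, v11=True, v12=True, v13=True

v6 occurs only positively in the remaining clauses — set v6 = True.
Pure literal: v10 appears only negated; assign v10 = False.
Branch on v1: take v1 = False.
  then v4 is forced to True.
Branch on v2: take v2 = False.
  then v3 is forced to True.
Try v5 = False.
  then v11 is forced to True.
The remaining clauses are satisfied by v7 = False, v8 = False, v9 = False, v12 = True, v13 = True.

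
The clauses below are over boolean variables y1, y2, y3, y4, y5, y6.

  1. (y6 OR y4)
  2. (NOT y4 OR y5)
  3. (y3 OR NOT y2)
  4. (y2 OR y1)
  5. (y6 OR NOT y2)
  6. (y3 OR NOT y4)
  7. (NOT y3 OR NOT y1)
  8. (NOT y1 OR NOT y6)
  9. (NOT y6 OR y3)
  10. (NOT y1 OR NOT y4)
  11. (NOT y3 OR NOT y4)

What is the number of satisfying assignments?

The models are:
  y1=F y2=T y3=T y4=F y5=F y6=T
  y1=F y2=T y3=T y4=F y5=T y6=T
That's 2 in total.

2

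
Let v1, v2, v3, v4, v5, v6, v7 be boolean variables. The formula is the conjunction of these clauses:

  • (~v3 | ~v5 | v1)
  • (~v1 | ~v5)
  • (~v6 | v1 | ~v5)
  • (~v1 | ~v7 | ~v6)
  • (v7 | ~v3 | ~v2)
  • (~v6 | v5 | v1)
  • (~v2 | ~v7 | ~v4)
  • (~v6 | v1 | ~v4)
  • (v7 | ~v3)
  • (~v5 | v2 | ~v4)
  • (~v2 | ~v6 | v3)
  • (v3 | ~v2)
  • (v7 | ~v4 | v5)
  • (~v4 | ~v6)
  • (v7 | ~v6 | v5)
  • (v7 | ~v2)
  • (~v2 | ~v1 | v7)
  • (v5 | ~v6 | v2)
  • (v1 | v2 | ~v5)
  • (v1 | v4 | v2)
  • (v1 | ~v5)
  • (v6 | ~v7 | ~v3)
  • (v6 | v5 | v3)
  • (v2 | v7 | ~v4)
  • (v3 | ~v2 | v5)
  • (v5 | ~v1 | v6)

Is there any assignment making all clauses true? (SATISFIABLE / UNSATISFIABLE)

UNSATISFIABLE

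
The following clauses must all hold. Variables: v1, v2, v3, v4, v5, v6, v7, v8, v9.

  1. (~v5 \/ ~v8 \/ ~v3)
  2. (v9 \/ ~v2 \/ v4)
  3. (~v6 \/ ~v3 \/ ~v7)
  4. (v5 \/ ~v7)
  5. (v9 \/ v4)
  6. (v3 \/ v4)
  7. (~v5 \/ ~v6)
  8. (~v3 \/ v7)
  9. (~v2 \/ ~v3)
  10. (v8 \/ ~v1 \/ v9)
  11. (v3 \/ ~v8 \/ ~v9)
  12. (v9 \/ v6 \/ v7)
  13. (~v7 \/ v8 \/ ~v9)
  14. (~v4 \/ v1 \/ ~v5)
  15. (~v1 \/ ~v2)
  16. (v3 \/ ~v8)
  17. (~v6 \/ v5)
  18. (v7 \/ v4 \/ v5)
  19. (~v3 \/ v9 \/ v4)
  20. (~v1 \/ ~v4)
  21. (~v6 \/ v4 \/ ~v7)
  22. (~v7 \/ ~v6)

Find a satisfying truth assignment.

v1 = False  v2 = True  v3 = False  v4 = True  v5 = False  v6 = False  v7 = False  v8 = False  v9 = True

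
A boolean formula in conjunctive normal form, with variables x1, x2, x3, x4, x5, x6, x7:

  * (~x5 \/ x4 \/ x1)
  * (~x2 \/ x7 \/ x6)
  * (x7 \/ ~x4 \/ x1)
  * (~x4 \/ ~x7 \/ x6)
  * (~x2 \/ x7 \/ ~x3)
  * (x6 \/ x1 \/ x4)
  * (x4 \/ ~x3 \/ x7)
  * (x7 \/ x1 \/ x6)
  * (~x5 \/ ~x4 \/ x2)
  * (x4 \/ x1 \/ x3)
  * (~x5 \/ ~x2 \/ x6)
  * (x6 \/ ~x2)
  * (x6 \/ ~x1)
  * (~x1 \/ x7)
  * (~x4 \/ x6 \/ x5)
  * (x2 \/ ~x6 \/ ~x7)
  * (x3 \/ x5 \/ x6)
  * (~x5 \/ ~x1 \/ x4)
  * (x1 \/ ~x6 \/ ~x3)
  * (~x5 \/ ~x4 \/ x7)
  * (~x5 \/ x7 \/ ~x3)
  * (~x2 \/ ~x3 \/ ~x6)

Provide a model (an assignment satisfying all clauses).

x1=T  x2=T  x3=F  x4=F  x5=F  x6=T  x7=T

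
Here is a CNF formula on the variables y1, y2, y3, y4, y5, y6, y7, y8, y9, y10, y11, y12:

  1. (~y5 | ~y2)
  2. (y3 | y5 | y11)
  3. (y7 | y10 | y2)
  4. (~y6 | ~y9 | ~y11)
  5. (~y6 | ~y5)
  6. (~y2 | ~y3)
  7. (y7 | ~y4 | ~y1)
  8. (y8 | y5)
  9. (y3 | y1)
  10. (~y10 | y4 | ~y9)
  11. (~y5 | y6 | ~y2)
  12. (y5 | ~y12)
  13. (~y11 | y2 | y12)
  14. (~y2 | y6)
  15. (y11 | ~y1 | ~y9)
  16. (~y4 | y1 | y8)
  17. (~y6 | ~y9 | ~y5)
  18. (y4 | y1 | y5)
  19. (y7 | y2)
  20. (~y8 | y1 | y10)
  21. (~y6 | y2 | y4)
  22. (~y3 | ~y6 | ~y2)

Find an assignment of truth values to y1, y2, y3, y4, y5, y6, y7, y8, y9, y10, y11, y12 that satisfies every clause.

y1=False, y2=False, y3=True, y4=True, y5=False, y6=False, y7=True, y8=True, y9=False, y10=True, y11=False, y12=False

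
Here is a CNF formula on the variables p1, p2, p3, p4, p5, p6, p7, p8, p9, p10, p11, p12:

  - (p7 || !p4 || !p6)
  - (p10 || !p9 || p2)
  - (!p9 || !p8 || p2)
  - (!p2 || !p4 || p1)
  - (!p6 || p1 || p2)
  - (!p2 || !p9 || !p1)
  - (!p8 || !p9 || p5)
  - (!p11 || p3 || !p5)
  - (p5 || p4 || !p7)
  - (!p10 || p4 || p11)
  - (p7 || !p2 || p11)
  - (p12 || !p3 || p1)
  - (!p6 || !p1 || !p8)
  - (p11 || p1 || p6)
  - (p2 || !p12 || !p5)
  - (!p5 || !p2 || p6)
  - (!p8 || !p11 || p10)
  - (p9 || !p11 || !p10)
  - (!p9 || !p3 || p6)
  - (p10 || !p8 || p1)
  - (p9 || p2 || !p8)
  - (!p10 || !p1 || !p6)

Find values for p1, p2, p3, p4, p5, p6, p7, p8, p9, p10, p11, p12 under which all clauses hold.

p8 occurs only negated in the remaining clauses — set p8 = False.
Branch on p1: take p1 = False.
Branch on p2: take p2 = True.
  then p4 is forced to False.
The remaining clauses are satisfied by p3 = False, p5 = False, p6 = False, p7 = False, p9 = True, p10 = False, p11 = True, p12 = False.
Every clause has at least one true literal under this assignment.
Check each clause:
  1. (p7 || !p4 || !p6) — !p6 is true.
  2. (!p9 || p10 || p2) — p2 is true.
  3. (!p9 || p2 || !p8) — !p8 is true.
  4. (!p2 || p1 || !p4) — !p4 is true.
  5. (p1 || !p6 || p2) — !p6 is true.
  6. (!p9 || !p1 || !p2) — !p1 is true.
  7. (!p9 || p5 || !p8) — !p8 is true.
  8. (!p11 || !p5 || p3) — !p5 is true.
  9. (p5 || !p7 || p4) — !p7 is true.
  10. (!p10 || p11 || p4) — p11 is true.
  11. (p11 || !p2 || p7) — p11 is true.
  12. (!p3 || p12 || p1) — !p3 is true.
  13. (!p6 || !p8 || !p1) — !p8 is true.
  14. (p11 || p6 || p1) — p11 is true.
  15. (!p5 || !p12 || p2) — p2 is true.
  16. (p6 || !p5 || !p2) — !p5 is true.
  17. (!p11 || !p8 || p10) — !p8 is true.
  18. (!p11 || p9 || !p10) — p9 is true.
  19. (!p9 || !p3 || p6) — !p3 is true.
  20. (!p8 || p1 || p10) — !p8 is true.
  21. (p2 || !p8 || p9) — !p8 is true.
  22. (!p1 || !p10 || !p6) — !p6 is true.

p1=False, p2=True, p3=False, p4=False, p5=False, p6=False, p7=False, p8=False, p9=True, p10=False, p11=True, p12=False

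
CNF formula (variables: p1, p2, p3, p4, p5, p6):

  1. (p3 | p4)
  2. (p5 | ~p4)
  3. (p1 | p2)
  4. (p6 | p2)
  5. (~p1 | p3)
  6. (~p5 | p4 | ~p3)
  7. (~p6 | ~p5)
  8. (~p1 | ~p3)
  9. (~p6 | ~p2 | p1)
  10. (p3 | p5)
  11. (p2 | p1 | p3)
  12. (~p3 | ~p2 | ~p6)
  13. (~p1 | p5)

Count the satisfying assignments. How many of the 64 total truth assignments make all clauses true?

The models are:
  p1=0 p2=1 p3=0 p4=1 p5=1 p6=0
  p1=0 p2=1 p3=1 p4=0 p5=0 p6=0
  p1=0 p2=1 p3=1 p4=1 p5=1 p6=0
Count: 3.

3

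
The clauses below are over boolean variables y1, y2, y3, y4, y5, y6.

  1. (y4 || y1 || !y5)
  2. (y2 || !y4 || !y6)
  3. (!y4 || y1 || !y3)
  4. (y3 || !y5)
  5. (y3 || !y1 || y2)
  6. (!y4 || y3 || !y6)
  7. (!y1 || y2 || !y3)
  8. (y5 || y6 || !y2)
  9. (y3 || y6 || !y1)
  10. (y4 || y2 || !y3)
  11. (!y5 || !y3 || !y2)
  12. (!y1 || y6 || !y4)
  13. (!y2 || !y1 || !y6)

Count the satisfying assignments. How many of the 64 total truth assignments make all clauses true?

Satisfying assignments:
  y1=F y2=F y3=F y4=F y5=F y6=F
  y1=F y2=F y3=F y4=F y5=F y6=T
  y1=F y2=F y3=F y4=T y5=F y6=F
  y1=F y2=T y3=F y4=F y5=F y6=T
  y1=F y2=T y3=T y4=F y5=F y6=T
That's 5 in total.

5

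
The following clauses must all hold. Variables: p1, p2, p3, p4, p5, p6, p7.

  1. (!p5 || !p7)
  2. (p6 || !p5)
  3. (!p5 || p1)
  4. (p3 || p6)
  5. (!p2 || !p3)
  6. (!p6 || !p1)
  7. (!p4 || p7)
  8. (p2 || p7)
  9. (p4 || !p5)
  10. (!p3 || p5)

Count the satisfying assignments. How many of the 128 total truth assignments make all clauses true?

The models are:
  p1=F p2=F p3=F p4=F p5=F p6=T p7=T
  p1=F p2=F p3=F p4=T p5=F p6=T p7=T
  p1=F p2=T p3=F p4=F p5=F p6=T p7=F
  p1=F p2=T p3=F p4=F p5=F p6=T p7=T
  p1=F p2=T p3=F p4=T p5=F p6=T p7=T
That's 5 in total.

5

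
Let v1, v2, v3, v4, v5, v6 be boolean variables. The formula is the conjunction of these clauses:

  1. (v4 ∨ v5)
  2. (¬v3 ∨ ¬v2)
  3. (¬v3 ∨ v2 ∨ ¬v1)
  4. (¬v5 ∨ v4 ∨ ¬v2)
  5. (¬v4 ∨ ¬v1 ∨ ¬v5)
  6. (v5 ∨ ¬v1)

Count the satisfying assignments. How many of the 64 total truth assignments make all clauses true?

18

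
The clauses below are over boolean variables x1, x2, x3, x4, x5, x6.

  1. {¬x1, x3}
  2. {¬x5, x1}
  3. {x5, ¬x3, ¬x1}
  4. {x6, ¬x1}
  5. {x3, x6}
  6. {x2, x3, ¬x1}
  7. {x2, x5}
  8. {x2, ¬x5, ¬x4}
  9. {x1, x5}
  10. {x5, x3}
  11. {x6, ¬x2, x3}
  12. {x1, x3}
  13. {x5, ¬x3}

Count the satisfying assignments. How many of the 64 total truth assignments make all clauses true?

3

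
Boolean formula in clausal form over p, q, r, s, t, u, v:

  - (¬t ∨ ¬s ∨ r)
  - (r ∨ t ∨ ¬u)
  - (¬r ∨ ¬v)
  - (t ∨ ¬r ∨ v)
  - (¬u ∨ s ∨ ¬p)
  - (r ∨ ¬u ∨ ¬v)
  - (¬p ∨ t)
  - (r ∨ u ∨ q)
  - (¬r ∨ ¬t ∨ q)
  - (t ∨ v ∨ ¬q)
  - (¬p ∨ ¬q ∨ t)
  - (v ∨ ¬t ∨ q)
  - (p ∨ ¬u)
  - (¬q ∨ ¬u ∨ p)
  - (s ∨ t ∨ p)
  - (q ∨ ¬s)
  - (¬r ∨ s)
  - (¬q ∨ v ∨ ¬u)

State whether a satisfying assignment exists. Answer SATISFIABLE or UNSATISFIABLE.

Branch on p: take p = True.
  then t is forced to True.
Branch on q: take q = True.
For the remaining variables, r = False, s = False, u = False, v = False works.
Every clause has at least one true literal under this assignment.
So p=T, q=T, r=F, s=F, t=T, u=F, v=F is a satisfying assignment.

SATISFIABLE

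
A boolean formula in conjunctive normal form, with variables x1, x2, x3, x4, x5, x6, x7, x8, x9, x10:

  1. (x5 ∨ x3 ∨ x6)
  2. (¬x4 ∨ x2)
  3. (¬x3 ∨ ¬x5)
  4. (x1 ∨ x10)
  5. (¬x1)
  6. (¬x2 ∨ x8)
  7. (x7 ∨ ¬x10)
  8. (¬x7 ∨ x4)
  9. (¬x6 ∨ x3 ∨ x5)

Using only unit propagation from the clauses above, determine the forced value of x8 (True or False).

True

(¬x1) is a unit clause: x1 = False.
From (x10 ∨ x1) and x1 = False: x10 = True.
In (¬x10 ∨ x7), ¬x10 is now false; x7 must hold, so x7 = True.
(x4 ∨ ¬x7): since x7 = True, the clause reduces to (x4). x4 = True.
(¬x4 ∨ x2) with x4 = True leaves only x2, so x2 = True.
(x8 ∨ ¬x2) with x2 = True leaves only x8, so x8 = True.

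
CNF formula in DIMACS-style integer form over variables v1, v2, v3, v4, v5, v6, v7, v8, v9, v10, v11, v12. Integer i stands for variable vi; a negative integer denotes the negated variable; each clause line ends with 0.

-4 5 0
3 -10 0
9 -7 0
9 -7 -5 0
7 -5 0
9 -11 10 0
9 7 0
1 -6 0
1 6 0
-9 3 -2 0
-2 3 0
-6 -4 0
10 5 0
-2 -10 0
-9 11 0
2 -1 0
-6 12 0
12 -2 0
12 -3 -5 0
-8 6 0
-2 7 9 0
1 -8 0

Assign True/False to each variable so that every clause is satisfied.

v8 occurs only negated in the remaining clauses — set v8 = False.
v12 occurs only positively in the remaining clauses — set v12 = True.
Set v1 = True and propagate.
  then v2 is forced to True.
  then v3 is forced to True.
  then v10 is forced to False.
  then v5 is forced to True.
  then v7 is forced to True.
  then v9 is forced to True.
  then v11 is forced to True.
Try v4 = True.
  then v6 is forced to False.
Check each clause:
  1. (v5 ∨ ¬v4) — v5 is true.
  2. (¬v10 ∨ v3) — v3 is true.
  3. (¬v7 ∨ v9) — v9 is true.
  4. (v9 ∨ ¬v5 ∨ ¬v7) — v9 is true.
  5. (¬v5 ∨ v7) — v7 is true.
  6. (¬v11 ∨ v9 ∨ v10) — v9 is true.
  7. (v9 ∨ v7) — v9 is true.
  8. (v1 ∨ ¬v6) — v1 is true.
  9. (v1 ∨ v6) — v1 is true.
  10. (v3 ∨ ¬v2 ∨ ¬v9) — v3 is true.
  11. (¬v2 ∨ v3) — v3 is true.
  12. (¬v4 ∨ ¬v6) — ¬v6 is true.
  13. (v5 ∨ v10) — v5 is true.
  14. (¬v10 ∨ ¬v2) — ¬v10 is true.
  15. (v11 ∨ ¬v9) — v11 is true.
  16. (¬v1 ∨ v2) — v2 is true.
  17. (v12 ∨ ¬v6) — ¬v6 is true.
  18. (v12 ∨ ¬v2) — v12 is true.
  19. (¬v5 ∨ ¬v3 ∨ v12) — v12 is true.
  20. (v6 ∨ ¬v8) — ¬v8 is true.
  21. (v9 ∨ v7 ∨ ¬v2) — v9 is true.
  22. (¬v8 ∨ v1) — ¬v8 is true.

v1=True, v2=True, v3=True, v4=True, v5=True, v6=False, v7=True, v8=False, v9=True, v10=False, v11=True, v12=True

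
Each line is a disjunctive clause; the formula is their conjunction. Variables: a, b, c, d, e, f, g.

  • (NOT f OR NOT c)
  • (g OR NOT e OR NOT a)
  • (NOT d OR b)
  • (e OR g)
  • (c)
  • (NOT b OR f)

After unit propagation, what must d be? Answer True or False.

False

(c) is a unit clause: c = True.
From (NOT f OR NOT c) and c = True: f = False.
(NOT b OR f) with f = False leaves only NOT b, so b = False.
From (NOT d OR b) and b = False: d = False.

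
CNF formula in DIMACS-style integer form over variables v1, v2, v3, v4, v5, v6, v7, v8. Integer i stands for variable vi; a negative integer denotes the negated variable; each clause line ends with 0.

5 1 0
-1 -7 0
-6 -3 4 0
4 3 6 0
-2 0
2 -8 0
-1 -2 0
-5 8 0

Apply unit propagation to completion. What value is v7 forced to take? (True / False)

False

(NOT v2) stands alone — v2 = False.
(v2 OR NOT v8): since v2 = False, the clause reduces to (NOT v8). v8 = False.
In (NOT v5 OR v8), v8 is now false; NOT v5 must hold, so v5 = False.
From (v5 OR v1) and v5 = False: v1 = True.
(NOT v1 OR NOT v7): since v1 = True, the clause reduces to (NOT v7). v7 = False.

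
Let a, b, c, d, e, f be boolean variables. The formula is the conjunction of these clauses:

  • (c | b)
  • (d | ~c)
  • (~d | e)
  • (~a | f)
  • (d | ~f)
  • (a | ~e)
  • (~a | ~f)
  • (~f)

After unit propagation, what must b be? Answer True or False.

(~f) is a unit clause: f = False.
From (~a | f) and f = False: a = False.
(a | ~e) with a = False leaves only ~e, so e = False.
From (e | ~d) and e = False: d = False.
From (~c | d) and d = False: c = False.
(c | b): since c = False, the clause reduces to (b). b = True.

True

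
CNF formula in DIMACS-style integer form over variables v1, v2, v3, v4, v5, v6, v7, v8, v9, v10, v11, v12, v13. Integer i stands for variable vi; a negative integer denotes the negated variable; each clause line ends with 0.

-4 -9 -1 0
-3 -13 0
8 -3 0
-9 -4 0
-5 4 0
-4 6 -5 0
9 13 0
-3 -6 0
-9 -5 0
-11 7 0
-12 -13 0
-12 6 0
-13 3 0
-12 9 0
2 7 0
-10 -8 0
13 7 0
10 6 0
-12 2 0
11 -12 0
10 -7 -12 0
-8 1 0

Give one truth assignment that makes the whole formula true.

v1 = 1, v2 = 1, v3 = 0, v4 = 0, v5 = 0, v6 = 1, v7 = 1, v8 = 1, v9 = 1, v10 = 0, v11 = 0, v12 = 0, v13 = 0

v2 occurs only positively in the remaining clauses — set v2 = True.
v5 occurs only negated in the remaining clauses — set v5 = False.
Try v1 = True.
The remaining clauses are satisfied by v3 = False, v4 = False, v6 = True, v7 = True, v8 = True, v9 = True, v10 = False, v11 = False, v12 = False, v13 = False.
Every clause has at least one true literal under this assignment.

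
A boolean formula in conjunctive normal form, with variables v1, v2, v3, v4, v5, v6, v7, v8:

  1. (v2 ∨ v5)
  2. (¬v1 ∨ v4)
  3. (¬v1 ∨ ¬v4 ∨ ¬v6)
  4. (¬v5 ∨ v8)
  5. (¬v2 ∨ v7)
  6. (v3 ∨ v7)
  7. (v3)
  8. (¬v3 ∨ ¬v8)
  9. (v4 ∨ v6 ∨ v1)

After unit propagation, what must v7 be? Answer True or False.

True

Unit clause (v3) sets v3 = True.
(¬v8 ∨ ¬v3) with v3 = True leaves only ¬v8, so v8 = False.
In (v8 ∨ ¬v5), v8 is now false; ¬v5 must hold, so v5 = False.
In (v2 ∨ v5), v5 is now false; v2 must hold, so v2 = True.
From (v7 ∨ ¬v2) and v2 = True: v7 = True.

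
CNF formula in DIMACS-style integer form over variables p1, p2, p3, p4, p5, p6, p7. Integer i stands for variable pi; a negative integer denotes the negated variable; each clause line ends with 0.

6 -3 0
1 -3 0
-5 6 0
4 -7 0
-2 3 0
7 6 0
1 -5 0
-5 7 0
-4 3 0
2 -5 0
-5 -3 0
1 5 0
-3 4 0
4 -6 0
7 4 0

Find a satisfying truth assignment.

p1=T  p2=T  p3=T  p4=T  p5=F  p6=T  p7=T

p1 occurs only positively in the remaining clauses — set p1 = True.
Branch on p2: take p2 = True.
  then p3 is forced to True.
  then p6 is forced to True.
  then p5 is forced to False.
  then p4 is forced to True.
p7 is now unconstrained; take p7 = True.
Every clause has at least one true literal under this assignment.
Check each clause:
  1. (p6 | ~p3) — p6 is true.
  2. (p1 | ~p3) — p1 is true.
  3. (~p5 | p6) — ~p5 is true.
  4. (p4 | ~p7) — p4 is true.
  5. (p3 | ~p2) — p3 is true.
  6. (p6 | p7) — p6 is true.
  7. (~p5 | p1) — p1 is true.
  8. (~p5 | p7) — ~p5 is true.
  9. (~p4 | p3) — p3 is true.
  10. (~p5 | p2) — p2 is true.
  11. (~p3 | ~p5) — ~p5 is true.
  12. (p5 | p1) — p1 is true.
  13. (~p3 | p4) — p4 is true.
  14. (~p6 | p4) — p4 is true.
  15. (p4 | p7) — p4 is true.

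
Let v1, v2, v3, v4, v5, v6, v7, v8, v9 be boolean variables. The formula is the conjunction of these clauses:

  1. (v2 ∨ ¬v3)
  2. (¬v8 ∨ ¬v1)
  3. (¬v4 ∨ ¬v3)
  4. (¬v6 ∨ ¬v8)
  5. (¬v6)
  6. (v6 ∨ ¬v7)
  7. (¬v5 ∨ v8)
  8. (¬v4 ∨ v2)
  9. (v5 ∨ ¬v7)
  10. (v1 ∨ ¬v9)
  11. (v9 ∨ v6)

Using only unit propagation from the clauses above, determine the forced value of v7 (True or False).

False

Unit clause (¬v6) sets v6 = False.
(¬v7 ∨ v6): since v6 = False, the clause reduces to (¬v7). v7 = False.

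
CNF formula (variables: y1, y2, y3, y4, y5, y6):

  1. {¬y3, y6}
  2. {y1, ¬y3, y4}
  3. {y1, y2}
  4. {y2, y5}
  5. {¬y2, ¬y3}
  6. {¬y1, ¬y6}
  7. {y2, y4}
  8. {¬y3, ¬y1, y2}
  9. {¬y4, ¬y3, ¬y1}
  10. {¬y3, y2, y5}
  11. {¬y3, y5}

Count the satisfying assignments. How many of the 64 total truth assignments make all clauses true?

13

Case analysis on y3 and y2:
  y3=T, y2=T: a clause becomes empty — 0.
  y3=T, y2=F: a clause becomes empty — 0.
  y3=F, y2=T: y4, y5 free; 3 ways for (y1,y6) × 2^2 = 12.
  y3=F, y2=F: remaining (y1,y4,y5,y6) ∈ {(T,T,T,F)} — 1.
Total: 0 + 0 + 12 + 1 = 13.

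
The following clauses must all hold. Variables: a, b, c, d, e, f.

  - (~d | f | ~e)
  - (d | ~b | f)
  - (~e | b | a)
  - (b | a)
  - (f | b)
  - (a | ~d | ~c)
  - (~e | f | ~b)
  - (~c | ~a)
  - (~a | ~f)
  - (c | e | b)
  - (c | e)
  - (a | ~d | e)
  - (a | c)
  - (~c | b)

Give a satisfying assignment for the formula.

a = False, b = True, c = True, d = False, e = False, f = True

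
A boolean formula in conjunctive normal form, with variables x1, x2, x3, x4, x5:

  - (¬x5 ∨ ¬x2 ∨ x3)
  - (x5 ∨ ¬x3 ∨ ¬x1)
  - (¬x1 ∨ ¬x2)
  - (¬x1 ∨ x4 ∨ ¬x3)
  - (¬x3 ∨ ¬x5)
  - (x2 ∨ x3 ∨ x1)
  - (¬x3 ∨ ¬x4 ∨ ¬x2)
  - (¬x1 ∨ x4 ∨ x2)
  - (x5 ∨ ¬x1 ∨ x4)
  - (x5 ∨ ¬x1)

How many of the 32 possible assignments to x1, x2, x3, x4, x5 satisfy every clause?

The models are:
  x1=F x2=F x3=T x4=F x5=F
  x1=F x2=F x3=T x4=T x5=F
  x1=F x2=T x3=F x4=F x5=F
  x1=F x2=T x3=F x4=T x5=F
  x1=F x2=T x3=T x4=F x5=F
  x1=T x2=F x3=F x4=T x5=T
Count: 6.

6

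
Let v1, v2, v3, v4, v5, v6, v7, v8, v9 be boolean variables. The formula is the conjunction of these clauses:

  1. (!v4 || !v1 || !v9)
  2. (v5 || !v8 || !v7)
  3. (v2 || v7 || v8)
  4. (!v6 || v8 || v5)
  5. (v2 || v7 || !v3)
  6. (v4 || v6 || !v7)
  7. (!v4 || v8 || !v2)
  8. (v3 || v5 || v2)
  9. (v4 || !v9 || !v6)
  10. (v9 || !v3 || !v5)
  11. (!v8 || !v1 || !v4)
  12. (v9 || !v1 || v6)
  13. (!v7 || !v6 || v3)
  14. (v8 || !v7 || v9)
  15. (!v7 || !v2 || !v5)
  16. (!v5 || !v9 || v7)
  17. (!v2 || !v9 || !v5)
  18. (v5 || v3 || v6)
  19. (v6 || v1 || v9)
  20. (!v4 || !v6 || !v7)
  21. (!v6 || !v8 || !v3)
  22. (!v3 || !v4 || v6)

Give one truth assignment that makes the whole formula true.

v1=1  v2=0  v3=0  v4=0  v5=1  v6=1  v7=0  v8=1  v9=0

Check each clause:
  1. (!v9 || !v4 || !v1) — !v4 is true.
  2. (!v8 || v5 || !v7) — !v7 is true.
  3. (v7 || v8 || v2) — v8 is true.
  4. (!v6 || v5 || v8) — v8 is true.
  5. (!v3 || v7 || v2) — !v3 is true.
  6. (v4 || !v7 || v6) — !v7 is true.
  7. (!v2 || v8 || !v4) — v8 is true.
  8. (v2 || v3 || v5) — v5 is true.
  9. (v4 || !v9 || !v6) — !v9 is true.
  10. (!v3 || !v5 || v9) — !v3 is true.
  11. (!v4 || !v8 || !v1) — !v4 is true.
  12. (v6 || !v1 || v9) — v6 is true.
  13. (!v7 || !v6 || v3) — !v7 is true.
  14. (!v7 || v9 || v8) — v8 is true.
  15. (!v2 || !v7 || !v5) — !v7 is true.
  16. (!v5 || !v9 || v7) — !v9 is true.
  17. (!v9 || !v5 || !v2) — !v2 is true.
  18. (v5 || v3 || v6) — v5 is true.
  19. (v9 || v1 || v6) — v1 is true.
  20. (!v7 || !v4 || !v6) — !v7 is true.
  21. (!v6 || !v8 || !v3) — !v3 is true.
  22. (!v4 || v6 || !v3) — !v4 is true.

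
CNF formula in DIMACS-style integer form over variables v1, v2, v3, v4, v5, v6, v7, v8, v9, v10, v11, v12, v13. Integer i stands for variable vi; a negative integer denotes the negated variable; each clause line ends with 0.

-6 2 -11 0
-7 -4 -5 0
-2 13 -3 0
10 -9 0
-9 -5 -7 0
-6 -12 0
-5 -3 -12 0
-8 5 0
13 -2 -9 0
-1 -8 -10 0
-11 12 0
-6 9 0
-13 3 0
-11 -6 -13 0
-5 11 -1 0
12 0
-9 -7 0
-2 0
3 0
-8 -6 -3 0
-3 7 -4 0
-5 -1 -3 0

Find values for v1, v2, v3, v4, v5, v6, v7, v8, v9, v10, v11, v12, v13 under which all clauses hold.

v1=0, v2=0, v3=1, v4=0, v5=0, v6=0, v7=0, v8=0, v9=1, v10=1, v11=0, v12=1, v13=0

Check each clause:
  1. (v2 OR NOT v6 OR NOT v11) — NOT v6 is true.
  2. (NOT v7 OR NOT v5 OR NOT v4) — NOT v7 is true.
  3. (NOT v3 OR NOT v2 OR v13) — NOT v2 is true.
  4. (NOT v9 OR v10) — v10 is true.
  5. (NOT v7 OR NOT v9 OR NOT v5) — NOT v7 is true.
  6. (NOT v12 OR NOT v6) — NOT v6 is true.
  7. (NOT v5 OR NOT v3 OR NOT v12) — NOT v5 is true.
  8. (v5 OR NOT v8) — NOT v8 is true.
  9. (v13 OR NOT v9 OR NOT v2) — NOT v2 is true.
  10. (NOT v1 OR NOT v8 OR NOT v10) — NOT v8 is true.
  11. (NOT v11 OR v12) — v12 is true.
  12. (v9 OR NOT v6) — v9 is true.
  13. (v3 OR NOT v13) — v3 is true.
  14. (NOT v13 OR NOT v6 OR NOT v11) — NOT v6 is true.
  15. (NOT v5 OR v11 OR NOT v1) — NOT v1 is true.
  16. (v12) — v12 is true.
  17. (NOT v9 OR NOT v7) — NOT v7 is true.
  18. (NOT v2) — NOT v2 is true.
  19. (v3) — v3 is true.
  20. (NOT v6 OR NOT v3 OR NOT v8) — NOT v8 is true.
  21. (NOT v3 OR NOT v4 OR v7) — NOT v4 is true.
  22. (NOT v5 OR NOT v3 OR NOT v1) — NOT v5 is true.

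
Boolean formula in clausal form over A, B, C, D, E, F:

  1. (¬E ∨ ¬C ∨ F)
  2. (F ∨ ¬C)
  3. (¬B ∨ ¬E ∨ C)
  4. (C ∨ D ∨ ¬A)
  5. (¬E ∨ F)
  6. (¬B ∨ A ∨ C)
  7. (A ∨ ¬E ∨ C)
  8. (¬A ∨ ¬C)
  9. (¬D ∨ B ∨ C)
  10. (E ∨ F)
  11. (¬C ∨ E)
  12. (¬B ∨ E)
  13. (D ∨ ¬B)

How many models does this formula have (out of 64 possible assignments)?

4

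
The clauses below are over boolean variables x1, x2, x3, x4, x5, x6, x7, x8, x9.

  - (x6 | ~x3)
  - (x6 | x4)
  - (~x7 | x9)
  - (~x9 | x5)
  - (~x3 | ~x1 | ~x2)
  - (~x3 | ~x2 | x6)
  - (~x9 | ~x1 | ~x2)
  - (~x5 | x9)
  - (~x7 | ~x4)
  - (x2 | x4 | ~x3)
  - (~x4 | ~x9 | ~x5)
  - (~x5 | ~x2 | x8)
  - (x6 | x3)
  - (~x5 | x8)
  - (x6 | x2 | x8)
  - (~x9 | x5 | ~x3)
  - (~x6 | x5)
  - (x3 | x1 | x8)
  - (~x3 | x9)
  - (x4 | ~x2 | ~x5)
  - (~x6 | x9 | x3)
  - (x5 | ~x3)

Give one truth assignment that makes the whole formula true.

x1 = F  x2 = F  x3 = F  x4 = F  x5 = T  x6 = T  x7 = T  x8 = T  x9 = T

x8 occurs only positively in the remaining clauses — set x8 = True.
Branch on x1: take x1 = False.
Set x2 = False and propagate.
For the remaining variables, x3 = False, x4 = False, x5 = True, x6 = True, x7 = True, x9 = True works.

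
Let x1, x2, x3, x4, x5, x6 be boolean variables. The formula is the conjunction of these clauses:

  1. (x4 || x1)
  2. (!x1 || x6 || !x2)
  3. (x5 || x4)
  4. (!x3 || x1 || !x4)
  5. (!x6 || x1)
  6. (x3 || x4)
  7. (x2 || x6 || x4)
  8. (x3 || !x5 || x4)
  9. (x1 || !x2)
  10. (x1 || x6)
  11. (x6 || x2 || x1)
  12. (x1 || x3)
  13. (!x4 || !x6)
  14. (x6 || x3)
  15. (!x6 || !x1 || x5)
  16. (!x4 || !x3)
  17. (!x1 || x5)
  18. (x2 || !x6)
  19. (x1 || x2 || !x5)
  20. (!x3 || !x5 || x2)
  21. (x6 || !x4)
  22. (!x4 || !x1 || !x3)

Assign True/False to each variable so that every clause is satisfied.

x1=T, x2=T, x3=T, x4=F, x5=T, x6=T

Set x1 = True and propagate.
  then x5 is forced to True.
Try x2 = True.
  then x6 is forced to True.
  then x4 is forced to False.
  then x3 is forced to True.
Every clause has at least one true literal under this assignment.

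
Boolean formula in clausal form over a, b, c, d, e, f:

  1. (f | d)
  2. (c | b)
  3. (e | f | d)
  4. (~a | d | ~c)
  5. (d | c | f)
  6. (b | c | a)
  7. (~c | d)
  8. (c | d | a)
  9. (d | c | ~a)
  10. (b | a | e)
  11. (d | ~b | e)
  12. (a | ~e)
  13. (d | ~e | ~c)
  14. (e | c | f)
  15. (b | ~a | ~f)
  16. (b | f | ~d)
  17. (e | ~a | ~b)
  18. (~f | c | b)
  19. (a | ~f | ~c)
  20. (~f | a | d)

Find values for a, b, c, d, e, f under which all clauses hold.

Branch on a: take a = True.
For the remaining variables, b = True, c = False, d = True, e = True, f = False works.

a=True, b=True, c=False, d=True, e=True, f=False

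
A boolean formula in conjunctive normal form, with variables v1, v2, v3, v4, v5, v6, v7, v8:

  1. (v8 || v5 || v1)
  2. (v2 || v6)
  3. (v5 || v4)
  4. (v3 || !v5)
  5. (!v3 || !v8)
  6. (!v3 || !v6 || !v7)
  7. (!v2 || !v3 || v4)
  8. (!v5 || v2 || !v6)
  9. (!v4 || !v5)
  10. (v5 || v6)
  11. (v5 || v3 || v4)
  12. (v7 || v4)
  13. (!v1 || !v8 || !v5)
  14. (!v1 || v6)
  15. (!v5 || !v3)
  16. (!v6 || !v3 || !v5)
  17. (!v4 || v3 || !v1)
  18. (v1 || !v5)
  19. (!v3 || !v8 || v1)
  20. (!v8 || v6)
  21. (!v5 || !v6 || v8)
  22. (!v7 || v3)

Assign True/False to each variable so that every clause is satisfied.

Set v1 = True and propagate.
  then v6 is forced to True.
For the remaining variables, v2 = True, v3 = True, v4 = True, v5 = False, v7 = False, v8 = False works.
Every clause has at least one true literal under this assignment.

v1=1, v2=1, v3=1, v4=1, v5=0, v6=1, v7=0, v8=0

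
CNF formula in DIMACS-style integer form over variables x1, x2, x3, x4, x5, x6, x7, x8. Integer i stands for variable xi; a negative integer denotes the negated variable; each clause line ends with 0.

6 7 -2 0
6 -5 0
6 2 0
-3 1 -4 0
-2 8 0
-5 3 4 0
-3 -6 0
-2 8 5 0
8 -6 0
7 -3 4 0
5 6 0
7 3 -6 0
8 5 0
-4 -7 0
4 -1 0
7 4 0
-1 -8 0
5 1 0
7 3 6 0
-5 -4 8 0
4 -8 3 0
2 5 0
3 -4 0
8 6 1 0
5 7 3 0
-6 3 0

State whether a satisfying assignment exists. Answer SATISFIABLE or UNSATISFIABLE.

x3 = True:
  propagation gives x6=False, x5=False; an empty clause results — contradiction.
x3 = False:
  propagation gives x4=False, x5=False, x6=True; an empty clause results — contradiction.
Every branch closes, so no satisfying assignment exists.

UNSATISFIABLE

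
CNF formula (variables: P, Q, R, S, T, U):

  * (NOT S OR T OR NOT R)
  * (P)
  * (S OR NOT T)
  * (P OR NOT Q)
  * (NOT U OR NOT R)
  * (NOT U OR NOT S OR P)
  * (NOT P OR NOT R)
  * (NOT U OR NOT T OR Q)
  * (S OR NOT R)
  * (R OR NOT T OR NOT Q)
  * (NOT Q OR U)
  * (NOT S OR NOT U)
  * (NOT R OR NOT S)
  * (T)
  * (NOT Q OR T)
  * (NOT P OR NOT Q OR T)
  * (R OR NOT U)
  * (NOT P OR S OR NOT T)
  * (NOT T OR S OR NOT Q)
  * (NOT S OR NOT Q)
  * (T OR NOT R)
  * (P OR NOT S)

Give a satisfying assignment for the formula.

P=T  Q=F  R=F  S=T  T=T  U=F

Check each clause:
  1. (T OR NOT R OR NOT S) — NOT R is true.
  2. (P) — P is true.
  3. (NOT T OR S) — S is true.
  4. (P OR NOT Q) — P is true.
  5. (NOT U OR NOT R) — NOT U is true.
  6. (NOT S OR P OR NOT U) — P is true.
  7. (NOT R OR NOT P) — NOT R is true.
  8. (NOT T OR NOT U OR Q) — NOT U is true.
  9. (NOT R OR S) — S is true.
  10. (NOT Q OR NOT T OR R) — NOT Q is true.
  11. (U OR NOT Q) — NOT Q is true.
  12. (NOT U OR NOT S) — NOT U is true.
  13. (NOT S OR NOT R) — NOT R is true.
  14. (T) — T is true.
  15. (NOT Q OR T) — T is true.
  16. (NOT P OR NOT Q OR T) — T is true.
  17. (NOT U OR R) — NOT U is true.
  18. (NOT P OR NOT T OR S) — S is true.
  19. (S OR NOT T OR NOT Q) — S is true.
  20. (NOT Q OR NOT S) — NOT Q is true.
  21. (T OR NOT R) — NOT R is true.
  22. (NOT S OR P) — P is true.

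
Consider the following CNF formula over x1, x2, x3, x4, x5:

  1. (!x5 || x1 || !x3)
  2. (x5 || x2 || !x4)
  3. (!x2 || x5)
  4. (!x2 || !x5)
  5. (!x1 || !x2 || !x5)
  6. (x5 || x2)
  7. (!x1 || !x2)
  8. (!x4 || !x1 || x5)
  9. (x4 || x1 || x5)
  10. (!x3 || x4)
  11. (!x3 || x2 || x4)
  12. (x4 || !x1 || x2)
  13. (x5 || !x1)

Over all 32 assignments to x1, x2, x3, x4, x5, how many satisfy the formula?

4

Satisfying assignments:
  x1=0 x2=0 x3=0 x4=0 x5=1
  x1=0 x2=0 x3=0 x4=1 x5=1
  x1=1 x2=0 x3=0 x4=1 x5=1
  x1=1 x2=0 x3=1 x4=1 x5=1
Count: 4.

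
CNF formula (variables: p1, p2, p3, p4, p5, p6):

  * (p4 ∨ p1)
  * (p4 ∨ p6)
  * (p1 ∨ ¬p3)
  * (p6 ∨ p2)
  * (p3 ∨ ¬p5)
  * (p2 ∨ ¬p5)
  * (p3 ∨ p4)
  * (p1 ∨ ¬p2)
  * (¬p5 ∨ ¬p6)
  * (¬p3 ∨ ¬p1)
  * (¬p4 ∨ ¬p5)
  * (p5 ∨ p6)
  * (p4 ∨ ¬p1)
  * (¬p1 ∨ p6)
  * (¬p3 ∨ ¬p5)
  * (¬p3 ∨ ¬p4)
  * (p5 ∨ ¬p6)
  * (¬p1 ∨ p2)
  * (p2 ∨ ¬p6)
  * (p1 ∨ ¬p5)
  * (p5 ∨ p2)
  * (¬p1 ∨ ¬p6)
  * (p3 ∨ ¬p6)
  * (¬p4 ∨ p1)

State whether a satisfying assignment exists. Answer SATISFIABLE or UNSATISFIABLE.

p1 = True:
  propagation gives p3=False, p5=False, p4=True, p6=True; an empty clause results — contradiction.
p1 = False:
  propagation gives p4=True; an empty clause results — contradiction.
Every branch closes, so no satisfying assignment exists.

UNSATISFIABLE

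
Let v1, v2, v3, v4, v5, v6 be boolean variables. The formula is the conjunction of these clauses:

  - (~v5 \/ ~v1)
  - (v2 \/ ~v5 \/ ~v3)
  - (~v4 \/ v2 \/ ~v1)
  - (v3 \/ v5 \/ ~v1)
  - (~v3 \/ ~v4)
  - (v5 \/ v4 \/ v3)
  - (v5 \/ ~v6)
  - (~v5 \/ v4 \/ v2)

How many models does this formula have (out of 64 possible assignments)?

14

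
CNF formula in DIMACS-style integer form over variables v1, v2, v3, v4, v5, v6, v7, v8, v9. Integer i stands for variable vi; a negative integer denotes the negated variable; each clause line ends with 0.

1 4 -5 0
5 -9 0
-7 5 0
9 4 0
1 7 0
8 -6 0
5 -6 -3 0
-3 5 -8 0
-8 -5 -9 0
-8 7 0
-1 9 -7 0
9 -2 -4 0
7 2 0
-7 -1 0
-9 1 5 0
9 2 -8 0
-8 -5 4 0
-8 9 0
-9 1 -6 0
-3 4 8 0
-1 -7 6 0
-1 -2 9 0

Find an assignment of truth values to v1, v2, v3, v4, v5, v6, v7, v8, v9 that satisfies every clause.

v1=F  v2=F  v3=F  v4=T  v5=T  v6=F  v7=T  v8=F  v9=T

Check each clause:
  1. (v4 \/ v1 \/ ~v5) — v4 is true.
  2. (v5 \/ ~v9) — v5 is true.
  3. (~v7 \/ v5) — v5 is true.
  4. (v4 \/ v9) — v9 is true.
  5. (v1 \/ v7) — v7 is true.
  6. (~v6 \/ v8) — ~v6 is true.
  7. (~v3 \/ ~v6 \/ v5) — ~v6 is true.
  8. (v5 \/ ~v3 \/ ~v8) — ~v8 is true.
  9. (~v8 \/ ~v5 \/ ~v9) — ~v8 is true.
  10. (v7 \/ ~v8) — ~v8 is true.
  11. (~v1 \/ v9 \/ ~v7) — v9 is true.
  12. (v9 \/ ~v2 \/ ~v4) — v9 is true.
  13. (v2 \/ v7) — v7 is true.
  14. (~v1 \/ ~v7) — ~v1 is true.
  15. (v1 \/ ~v9 \/ v5) — v5 is true.
  16. (v9 \/ v2 \/ ~v8) — ~v8 is true.
  17. (v4 \/ ~v5 \/ ~v8) — ~v8 is true.
  18. (~v8 \/ v9) — ~v8 is true.
  19. (~v9 \/ ~v6 \/ v1) — ~v6 is true.
  20. (v8 \/ ~v3 \/ v4) — v4 is true.
  21. (~v1 \/ ~v7 \/ v6) — ~v1 is true.
  22. (~v2 \/ v9 \/ ~v1) — v9 is true.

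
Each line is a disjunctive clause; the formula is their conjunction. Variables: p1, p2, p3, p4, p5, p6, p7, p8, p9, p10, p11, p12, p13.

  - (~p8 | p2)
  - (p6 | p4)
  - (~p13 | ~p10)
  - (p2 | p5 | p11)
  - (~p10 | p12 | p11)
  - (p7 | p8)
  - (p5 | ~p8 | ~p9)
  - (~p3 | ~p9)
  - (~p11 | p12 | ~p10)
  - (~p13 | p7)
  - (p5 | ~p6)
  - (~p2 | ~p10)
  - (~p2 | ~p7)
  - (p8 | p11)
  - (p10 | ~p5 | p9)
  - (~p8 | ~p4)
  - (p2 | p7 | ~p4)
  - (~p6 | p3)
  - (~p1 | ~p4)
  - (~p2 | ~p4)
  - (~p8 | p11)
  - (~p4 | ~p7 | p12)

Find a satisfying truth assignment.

p1=False, p2=False, p3=False, p4=True, p5=False, p6=False, p7=True, p8=False, p9=False, p10=True, p11=True, p12=True, p13=False

Check each clause:
  1. (~p8 | p2) — ~p8 is true.
  2. (p4 | p6) — p4 is true.
  3. (~p13 | ~p10) — ~p13 is true.
  4. (p5 | p2 | p11) — p11 is true.
  5. (p12 | ~p10 | p11) — p11 is true.
  6. (p7 | p8) — p7 is true.
  7. (~p9 | p5 | ~p8) — ~p8 is true.
  8. (~p9 | ~p3) — ~p3 is true.
  9. (~p10 | p12 | ~p11) — p12 is true.
  10. (p7 | ~p13) — ~p13 is true.
  11. (p5 | ~p6) — ~p6 is true.
  12. (~p10 | ~p2) — ~p2 is true.
  13. (~p2 | ~p7) — ~p2 is true.
  14. (p11 | p8) — p11 is true.
  15. (p10 | ~p5 | p9) — p10 is true.
  16. (~p8 | ~p4) — ~p8 is true.
  17. (p7 | p2 | ~p4) — p7 is true.
  18. (~p6 | p3) — ~p6 is true.
  19. (~p4 | ~p1) — ~p1 is true.
  20. (~p4 | ~p2) — ~p2 is true.
  21. (p11 | ~p8) — ~p8 is true.
  22. (~p4 | ~p7 | p12) — p12 is true.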